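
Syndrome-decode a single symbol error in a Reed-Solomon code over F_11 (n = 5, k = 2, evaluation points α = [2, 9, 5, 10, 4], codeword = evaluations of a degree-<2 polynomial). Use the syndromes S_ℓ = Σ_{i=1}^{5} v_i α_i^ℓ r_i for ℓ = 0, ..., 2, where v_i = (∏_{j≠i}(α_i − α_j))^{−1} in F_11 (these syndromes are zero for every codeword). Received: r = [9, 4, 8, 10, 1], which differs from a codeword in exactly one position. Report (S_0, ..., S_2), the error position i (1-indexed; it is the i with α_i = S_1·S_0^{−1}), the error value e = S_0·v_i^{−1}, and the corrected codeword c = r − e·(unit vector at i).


S = (4, 3, 5), error at position 2, error magnitude e = 1, c = [9, 3, 8, 10, 1].

Step 1: column multipliers v_i = (∏_{j≠i}(α_i − α_j))^{−1} mod 11.
  i = 1 (α = 2): (2−9)(2−5)(2−10)(2−4) = (−7)·(−3)·(−8)·(−2) = 336 ≡ 6, so v_1 = 6^{−1} = 2 (mod 11).
  i = 2 (α = 9): (9−2)(9−5)(9−10)(9−4) = 7·4·(−1)·5 = −140 ≡ 3, so v_2 = 3^{−1} = 4 (mod 11).
  i = 3 (α = 5): (5−2)(5−9)(5−10)(5−4) = 3·(−4)·(−5)·1 = 60 ≡ 5, so v_3 = 5^{−1} = 9 (mod 11).
  i = 4 (α = 10): (10−2)(10−9)(10−5)(10−4) = 8·1·5·6 = 240 ≡ 9, so v_4 = 9^{−1} = 5 (mod 11).
  i = 5 (α = 4): (4−2)(4−9)(4−5)(4−10) = 2·(−5)·(−1)·(−6) = −60 ≡ 6, so v_5 = 6^{−1} = 2 (mod 11).
  v = [2, 4, 9, 5, 2].
Step 2: syndromes of r = [9, 4, 8, 10, 1] (all sums mod 11).
  S_0 = Σ v_i r_i = 2·9 + 4·4 + 9·8 + 5·10 + 2·1 = 158 ≡ 4.
  S_1 = Σ v_i α_i r_i = 2·2·9 + 4·9·4 + 9·5·8 + 5·10·10 + 2·4·1 = 1048 ≡ 3.
  α_i^2 mod 11 = [4, 4, 3, 1, 5].
  S_2 = Σ v_i α_i^2 r_i = 2·4·9 + 4·4·4 + 9·3·8 + 5·1·10 + 2·5·1 = 412 ≡ 5.
  S = (4, 3, 5) ≠ 0, so r is not a codeword (an error is present).
Step 3: locate the error. For a single error e at position i, S_ℓ = v_i·e·α_i^ℓ, so α_err = S_1/S_0.
  S_0^{−1} = 4^{−1} = 3 (mod 11), so α_err = 3·3 = 9 ≡ 9 = α_2. Error position i = 2.
  Consistency check: S_2/S_1 = 5·4 = 20 ≡ 9 = α_err ✓ (single-error assumption holds).
Step 4: error magnitude e = S_0/v_2 = S_0·∏_{j≠2}(α_2 − α_j) = 4·3 = 12 ≡ 1 (mod 11).
Step 5: correct position 2: c_2 = r_2 − e = 4 − 1 ≡ 3 (mod 11). Hence c = [9, 3, 8, 10, 1].
  Check: interpolating c through the α_i gives m(x) = 6 + 7·x (degree < 2) with m(α_i) = c_i for every i, so c is indeed a codeword.


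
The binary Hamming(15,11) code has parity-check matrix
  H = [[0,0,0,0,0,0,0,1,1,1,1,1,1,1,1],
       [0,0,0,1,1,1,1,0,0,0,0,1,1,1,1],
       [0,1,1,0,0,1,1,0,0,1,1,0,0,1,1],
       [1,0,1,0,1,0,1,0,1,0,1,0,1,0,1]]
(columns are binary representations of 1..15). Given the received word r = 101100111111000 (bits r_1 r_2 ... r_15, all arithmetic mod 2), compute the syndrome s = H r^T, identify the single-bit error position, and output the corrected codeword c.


s = (1, 1, 0, 1)^T, error position = 13, corrected codeword c = 101100111111100

Compute s = H r^T mod 2 one row at a time:
  s_1 = 1 + 1 + 1 + 1 + 1 + 0 + 0 + 0 = 5 ≡ 1 (mod 2).
  s_2 = 1 + 0 + 0 + 1 + 1 + 0 + 0 + 0 = 3 ≡ 1 (mod 2).
  s_3 = 0 + 1 + 0 + 1 + 1 + 1 + 0 + 0 = 4 ≡ 0 (mod 2).
  s_4 = 1 + 1 + 0 + 1 + 1 + 1 + 0 + 0 = 5 ≡ 1 (mod 2).
s = (1, 1, 0, 1)^T — this equals column 13 of H (binary 1101), so error is at position 13.
Correct: flip bit 13 of r = 101100111111000 to get c = 101100111111100.


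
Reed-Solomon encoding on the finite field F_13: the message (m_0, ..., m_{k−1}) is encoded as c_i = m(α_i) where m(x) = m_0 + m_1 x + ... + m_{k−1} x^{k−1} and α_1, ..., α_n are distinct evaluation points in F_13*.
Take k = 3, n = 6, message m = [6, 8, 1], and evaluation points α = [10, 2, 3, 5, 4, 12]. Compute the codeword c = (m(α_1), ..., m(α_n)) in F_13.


c = [4, 0, 0, 6, 2, 12]

Message polynomial: m(x) = 6 + 8·x + 1·x^2 (mod 13).
For each evaluation point α_i, compute m(α_i) mod 13:
  α_1 = 10: Horner steps 1 → 5 → 4, so m(10) = 4.
  α_2 = 2: Horner steps 1 → 10 → 0, so m(2) = 0.
  α_3 = 3: Horner steps 1 → 11 → 0, so m(3) = 0.
  α_4 = 5: Horner steps 1 → 0 → 6, so m(5) = 6.
  α_5 = 4: Horner steps 1 → 12 → 2, so m(4) = 2.
  α_6 = 12: Horner steps 1 → 7 → 12, so m(12) = 12.
Codeword c = [4, 0, 0, 6, 2, 12] ∈ F_13^6.


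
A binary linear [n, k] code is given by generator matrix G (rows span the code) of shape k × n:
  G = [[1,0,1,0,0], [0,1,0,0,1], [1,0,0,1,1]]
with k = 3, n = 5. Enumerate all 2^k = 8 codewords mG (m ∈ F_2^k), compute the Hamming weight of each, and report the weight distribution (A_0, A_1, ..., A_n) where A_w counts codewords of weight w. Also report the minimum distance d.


Weight distribution: A_0 = 1, A_2 = 2, A_3 = 4, A_4 = 1. Minimum distance d = 2.

Enumerate all 2^3 = 8 messages m ∈ F_2^3.
For each, compute codeword c = mG in F_2^5, then tally its weight.
  m = 000 → c = 00000, weight = 0.
  m = 100 → c = 10100, weight = 2.
  m = 010 → c = 01001, weight = 2.
  m = 110 → c = 11101, weight = 4.
  m = 001 → c = 10011, weight = 3.
  m = 101 → c = 00111, weight = 3.
  m = 011 → c = 11010, weight = 3.
  m = 111 → c = 01110, weight = 3.
Tally weights:
  weight 0: 1 codewords.
  weight 2: 2 codewords.
  weight 3: 4 codewords.
  weight 4: 1 codewords.
Minimum distance d = smallest w > 0 with A_w > 0 = 2.
Sanity: Σ A_w = 8 = 2^3 = 8 ✓.


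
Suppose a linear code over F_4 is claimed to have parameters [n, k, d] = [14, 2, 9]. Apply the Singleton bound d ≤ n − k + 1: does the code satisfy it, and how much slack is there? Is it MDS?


Singleton RHS = n − k + 1 = 13, slack = 4, bound satisfied, not MDS.

Singleton bound: d ≤ n − k + 1.
Here n = 14, k = 2, so n − k + 1 = 13.
Given d = 9, check d ≤ 13: YES.
Slack = (n − k + 1) − d = 4.
The code is NOT MDS (slack = 4 > 0).
Description: the claimed parameters are [14, 2, 9]_4; such a code would be non-MDS.


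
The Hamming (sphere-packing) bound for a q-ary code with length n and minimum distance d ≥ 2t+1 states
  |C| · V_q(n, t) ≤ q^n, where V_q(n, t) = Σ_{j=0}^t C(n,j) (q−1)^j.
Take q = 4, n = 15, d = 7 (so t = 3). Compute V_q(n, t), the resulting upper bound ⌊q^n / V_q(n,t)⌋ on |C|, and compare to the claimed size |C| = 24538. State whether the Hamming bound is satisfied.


V_q(n, t) = 13276, q^n = 1073741824, Hamming bound = 80878, |C| = 24538 ≤ bound (satisfied).

Step 1: Compute V_q(n, t) = Σ_{j=0}^3 C(n, j) (q−1)^j.
  j = 0: C(15,0)·(3)^0 = 1·1 = 1.
  j = 1: C(15,1)·(3)^1 = 15·3 = 45.
  j = 2: C(15,2)·(3)^2 = 105·9 = 945.
  j = 3: C(15,3)·(3)^3 = 455·27 = 12285.
  V_q(n, t) = 1 + 45 + 945 + 12285 = 13276.
Step 2: q^n = 4^15 = 1073741824.
Step 3: Hamming bound ⌊q^n / V_q(n,t)⌋ = ⌊1073741824/13276⌋ = 80878.
Step 4: Compare |C| = 24538 to 80878: satisfied.
The claimed |C| lies below the Hamming bound.


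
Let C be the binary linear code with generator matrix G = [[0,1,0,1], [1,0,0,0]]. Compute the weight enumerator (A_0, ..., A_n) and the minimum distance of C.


Weight distribution: A_0 = 1, A_1 = 1, A_2 = 1, A_3 = 1. Minimum distance d = 1.

Enumerate all 2^2 = 4 messages m ∈ F_2^2.
For each, compute codeword c = mG in F_2^4, then tally its weight.
  m = 00 → c = 0000, weight = 0.
  m = 10 → c = 0101, weight = 2.
  m = 01 → c = 1000, weight = 1.
  m = 11 → c = 1101, weight = 3.
Tally weights:
  weight 0: 1 codewords.
  weight 1: 1 codewords.
  weight 2: 1 codewords.
  weight 3: 1 codewords.
Minimum distance d = smallest w > 0 with A_w > 0 = 1.
Sanity: Σ A_w = 4 = 2^2 = 4 ✓.


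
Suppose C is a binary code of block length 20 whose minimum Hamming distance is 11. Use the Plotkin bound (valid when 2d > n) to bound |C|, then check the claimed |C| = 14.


Plotkin bound M ≤ 10; given |C| = 14 > bound (violated).

Check applicability: 2d = 22, n = 20.
2d − n = 2 > 0, so Plotkin applies.
Compute d/(2d−n) = 11/2 ≈ 5.5000.
⌊d/(2d−n)⌋ = 5.
Plotkin bound: M ≤ 2·5 = 10.
Given |C| = 14, check: VIOLATED.
This |C| is above the Plotkin bound, so no binary code with n = 20, d = 11 and 14 codewords exists.


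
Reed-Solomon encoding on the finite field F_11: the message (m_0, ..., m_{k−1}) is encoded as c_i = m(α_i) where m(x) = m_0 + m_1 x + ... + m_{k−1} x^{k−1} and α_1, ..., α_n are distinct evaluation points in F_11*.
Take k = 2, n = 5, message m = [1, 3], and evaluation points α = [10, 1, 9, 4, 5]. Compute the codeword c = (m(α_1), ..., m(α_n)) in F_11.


c = [9, 4, 6, 2, 5]

Message polynomial: m(x) = 1 + 3·x (mod 11).
For each evaluation point α_i, compute m(α_i) mod 11:
  α_1 = 10: Horner steps 3 → 9, so m(10) = 9.
  α_2 = 1: Horner steps 3 → 4, so m(1) = 4.
  α_3 = 9: Horner steps 3 → 6, so m(9) = 6.
  α_4 = 4: Horner steps 3 → 2, so m(4) = 2.
  α_5 = 5: Horner steps 3 → 5, so m(5) = 5.
Codeword c = [9, 4, 6, 2, 5] ∈ F_11^5.


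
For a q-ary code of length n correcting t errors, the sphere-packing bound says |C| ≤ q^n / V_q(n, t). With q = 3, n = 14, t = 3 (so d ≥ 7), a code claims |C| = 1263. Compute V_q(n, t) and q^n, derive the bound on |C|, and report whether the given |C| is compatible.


V_q(n, t) = 3305, q^n = 4782969, Hamming bound = 1447, |C| = 1263 ≤ bound (satisfied).

Step 1: Compute V_q(n, t) = Σ_{j=0}^3 C(n, j) (q−1)^j.
  j = 0: C(14,0)·(2)^0 = 1·1 = 1.
  j = 1: C(14,1)·(2)^1 = 14·2 = 28.
  j = 2: C(14,2)·(2)^2 = 91·4 = 364.
  j = 3: C(14,3)·(2)^3 = 364·8 = 2912.
  V_q(n, t) = 1 + 28 + 364 + 2912 = 3305.
Step 2: q^n = 3^14 = 4782969.
Step 3: Hamming bound ⌊q^n / V_q(n,t)⌋ = ⌊4782969/3305⌋ = 1447.
Step 4: Compare |C| = 1263 to 1447: satisfied.
The claimed |C| lies below the Hamming bound.


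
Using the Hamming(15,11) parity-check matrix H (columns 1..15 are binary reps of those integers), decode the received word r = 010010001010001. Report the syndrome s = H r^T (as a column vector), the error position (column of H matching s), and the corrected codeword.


s = (1, 0, 1, 0)^T, error position = 10, corrected codeword c = 010010001110001

Compute s = H r^T mod 2 one row at a time:
  s_1 = 0 + 1 + 0 + 1 + 0 + 0 + 0 + 1 = 3 ≡ 1 (mod 2).
  s_2 = 0 + 1 + 0 + 0 + 0 + 0 + 0 + 1 = 2 ≡ 0 (mod 2).
  s_3 = 1 + 0 + 0 + 0 + 0 + 1 + 0 + 1 = 3 ≡ 1 (mod 2).
  s_4 = 0 + 0 + 1 + 0 + 1 + 1 + 0 + 1 = 4 ≡ 0 (mod 2).
s = (1, 0, 1, 0)^T — this equals column 10 of H (binary 1010), so error is at position 10.
Correct: flip bit 10 of r = 010010001010001 to get c = 010010001110001.


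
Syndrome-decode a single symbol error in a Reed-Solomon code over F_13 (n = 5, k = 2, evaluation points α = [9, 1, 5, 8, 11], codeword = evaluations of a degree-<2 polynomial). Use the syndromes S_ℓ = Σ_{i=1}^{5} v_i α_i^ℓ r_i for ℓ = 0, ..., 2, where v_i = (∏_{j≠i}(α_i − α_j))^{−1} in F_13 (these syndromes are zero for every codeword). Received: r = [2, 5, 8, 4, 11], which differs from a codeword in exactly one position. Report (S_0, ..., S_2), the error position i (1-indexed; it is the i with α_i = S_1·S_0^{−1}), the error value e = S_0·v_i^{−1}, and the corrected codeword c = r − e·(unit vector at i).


S = (1, 5, 12), error at position 3, error magnitude e = 11, c = [2, 5, 10, 4, 11].

Step 1: column multipliers v_i = (∏_{j≠i}(α_i − α_j))^{−1} mod 13.
  i = 1 (α = 9): (9−1)(9−5)(9−8)(9−11) = 8·4·1·(−2) = −64 ≡ 1, so v_1 = 1^{−1} = 1 (mod 13).
  i = 2 (α = 1): (1−9)(1−5)(1−8)(1−11) = (−8)·(−4)·(−7)·(−10) = 2240 ≡ 4, so v_2 = 4^{−1} = 10 (mod 13).
  i = 3 (α = 5): (5−9)(5−1)(5−8)(5−11) = (−4)·4·(−3)·(−6) = −288 ≡ 11, so v_3 = 11^{−1} = 6 (mod 13).
  i = 4 (α = 8): (8−9)(8−1)(8−5)(8−11) = (−1)·7·3·(−3) = 63 ≡ 11, so v_4 = 11^{−1} = 6 (mod 13).
  i = 5 (α = 11): (11−9)(11−1)(11−5)(11−8) = 2·10·6·3 = 360 ≡ 9, so v_5 = 9^{−1} = 3 (mod 13).
  v = [1, 10, 6, 6, 3].
Step 2: syndromes of r = [2, 5, 8, 4, 11] (all sums mod 13).
  S_0 = Σ v_i r_i = 1·2 + 10·5 + 6·8 + 6·4 + 3·11 = 157 ≡ 1.
  S_1 = Σ v_i α_i r_i = 1·9·2 + 10·1·5 + 6·5·8 + 6·8·4 + 3·11·11 = 863 ≡ 5.
  α_i^2 mod 13 = [3, 1, 12, 12, 4].
  S_2 = Σ v_i α_i^2 r_i = 1·3·2 + 10·1·5 + 6·12·8 + 6·12·4 + 3·4·11 = 1052 ≡ 12.
  S = (1, 5, 12) ≠ 0, so r is not a codeword (an error is present).
Step 3: locate the error. For a single error e at position i, S_ℓ = v_i·e·α_i^ℓ, so α_err = S_1/S_0.
  S_0^{−1} = 1^{−1} = 1 (mod 13), so α_err = 5·1 = 5 ≡ 5 = α_3. Error position i = 3.
  Consistency check: S_2/S_1 = 12·8 = 96 ≡ 5 = α_err ✓ (single-error assumption holds).
Step 4: error magnitude e = S_0/v_3 = S_0·∏_{j≠3}(α_3 − α_j) = 1·11 = 11 ≡ 11 (mod 13).
Step 5: correct position 3: c_3 = r_3 − e = 8 − 11 ≡ 10 (mod 13). Hence c = [2, 5, 10, 4, 11].
  Check: interpolating c through the α_i gives m(x) = 7 + 11·x (degree < 2) with m(α_i) = c_i for every i, so c is indeed a codeword.


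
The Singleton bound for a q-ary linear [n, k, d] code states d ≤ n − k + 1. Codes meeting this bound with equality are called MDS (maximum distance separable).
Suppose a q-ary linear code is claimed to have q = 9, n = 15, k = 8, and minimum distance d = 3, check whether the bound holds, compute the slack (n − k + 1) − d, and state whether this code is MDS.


Singleton RHS = n − k + 1 = 8, slack = 5, bound satisfied, not MDS.

Singleton bound: d ≤ n − k + 1.
Here n = 15, k = 8, so n − k + 1 = 8.
Given d = 3, check d ≤ 8: YES.
Slack = (n − k + 1) − d = 5.
The code is NOT MDS (slack = 5 > 0).
Description: the claimed parameters are [15, 8, 3]_9; such a code would be non-MDS.


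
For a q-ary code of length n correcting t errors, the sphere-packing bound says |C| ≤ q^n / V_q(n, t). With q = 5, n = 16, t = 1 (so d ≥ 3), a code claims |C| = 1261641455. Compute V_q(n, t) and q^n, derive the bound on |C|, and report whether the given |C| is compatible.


V_q(n, t) = 65, q^n = 152587890625, Hamming bound = 2347506009, |C| = 1261641455 ≤ bound (satisfied).

Step 1: Compute V_q(n, t) = Σ_{j=0}^1 C(n, j) (q−1)^j.
  j = 0: C(16,0)·(4)^0 = 1·1 = 1.
  j = 1: C(16,1)·(4)^1 = 16·4 = 64.
  V_q(n, t) = 1 + 64 = 65.
Step 2: q^n = 5^16 = 152587890625.
Step 3: Hamming bound ⌊q^n / V_q(n,t)⌋ = ⌊152587890625/65⌋ = 2347506009.
Step 4: Compare |C| = 1261641455 to 2347506009: satisfied.
The claimed |C| lies below the Hamming bound.


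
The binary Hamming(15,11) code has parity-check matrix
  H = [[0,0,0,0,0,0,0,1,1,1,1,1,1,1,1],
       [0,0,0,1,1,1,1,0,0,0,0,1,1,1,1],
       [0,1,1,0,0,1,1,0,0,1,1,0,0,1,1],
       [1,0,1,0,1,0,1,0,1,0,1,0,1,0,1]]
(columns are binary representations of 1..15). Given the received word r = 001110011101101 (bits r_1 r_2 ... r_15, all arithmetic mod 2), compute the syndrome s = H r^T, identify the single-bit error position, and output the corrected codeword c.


s = (0, 1, 1, 1)^T, error position = 7, corrected codeword c = 001110111101101

Compute s = H r^T mod 2 one row at a time:
  s_1 = 1 + 1 + 1 + 0 + 1 + 1 + 0 + 1 = 6 ≡ 0 (mod 2).
  s_2 = 1 + 1 + 0 + 0 + 1 + 1 + 0 + 1 = 5 ≡ 1 (mod 2).
  s_3 = 0 + 1 + 0 + 0 + 1 + 0 + 0 + 1 = 3 ≡ 1 (mod 2).
  s_4 = 0 + 1 + 1 + 0 + 1 + 0 + 1 + 1 = 5 ≡ 1 (mod 2).
s = (0, 1, 1, 1)^T — this equals column 7 of H (binary 0111), so error is at position 7.
Correct: flip bit 7 of r = 001110011101101 to get c = 001110111101101.


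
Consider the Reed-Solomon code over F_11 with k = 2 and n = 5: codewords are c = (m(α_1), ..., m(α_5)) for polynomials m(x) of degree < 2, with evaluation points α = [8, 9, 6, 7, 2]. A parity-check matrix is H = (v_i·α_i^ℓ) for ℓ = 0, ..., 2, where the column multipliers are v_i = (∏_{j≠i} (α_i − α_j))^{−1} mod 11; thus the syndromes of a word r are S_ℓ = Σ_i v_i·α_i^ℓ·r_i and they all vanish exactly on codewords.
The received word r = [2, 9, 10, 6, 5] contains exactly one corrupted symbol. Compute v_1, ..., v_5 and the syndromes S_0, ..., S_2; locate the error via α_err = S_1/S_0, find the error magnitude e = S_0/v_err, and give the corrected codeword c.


S = (3, 6, 1), error at position 5, error magnitude e = 1, c = [2, 9, 10, 6, 4].

Step 1: column multipliers v_i = (∏_{j≠i}(α_i − α_j))^{−1} mod 11.
  i = 1 (α = 8): (8−9)(8−6)(8−7)(8−2) = (−1)·2·1·6 = −12 ≡ 10, so v_1 = 10^{−1} = 10 (mod 11).
  i = 2 (α = 9): (9−8)(9−6)(9−7)(9−2) = 1·3·2·7 = 42 ≡ 9, so v_2 = 9^{−1} = 5 (mod 11).
  i = 3 (α = 6): (6−8)(6−9)(6−7)(6−2) = (−2)·(−3)·(−1)·4 = −24 ≡ 9, so v_3 = 9^{−1} = 5 (mod 11).
  i = 4 (α = 7): (7−8)(7−9)(7−6)(7−2) = (−1)·(−2)·1·5 = 10 ≡ 10, so v_4 = 10^{−1} = 10 (mod 11).
  i = 5 (α = 2): (2−8)(2−9)(2−6)(2−7) = (−6)·(−7)·(−4)·(−5) = 840 ≡ 4, so v_5 = 4^{−1} = 3 (mod 11).
  v = [10, 5, 5, 10, 3].
Step 2: syndromes of r = [2, 9, 10, 6, 5] (all sums mod 11).
  S_0 = Σ v_i r_i = 10·2 + 5·9 + 5·10 + 10·6 + 3·5 = 190 ≡ 3.
  S_1 = Σ v_i α_i r_i = 10·8·2 + 5·9·9 + 5·6·10 + 10·7·6 + 3·2·5 = 1315 ≡ 6.
  α_i^2 mod 11 = [9, 4, 3, 5, 4].
  S_2 = Σ v_i α_i^2 r_i = 10·9·2 + 5·4·9 + 5·3·10 + 10·5·6 + 3·4·5 = 870 ≡ 1.
  S = (3, 6, 1) ≠ 0, so r is not a codeword (an error is present).
Step 3: locate the error. For a single error e at position i, S_ℓ = v_i·e·α_i^ℓ, so α_err = S_1/S_0.
  S_0^{−1} = 3^{−1} = 4 (mod 11), so α_err = 6·4 = 24 ≡ 2 = α_5. Error position i = 5.
  Consistency check: S_2/S_1 = 1·2 = 2 ≡ 2 = α_err ✓ (single-error assumption holds).
Step 4: error magnitude e = S_0/v_5 = S_0·∏_{j≠5}(α_5 − α_j) = 3·4 = 12 ≡ 1 (mod 11).
Step 5: correct position 5: c_5 = r_5 − e = 5 − 1 ≡ 4 (mod 11). Hence c = [2, 9, 10, 6, 4].
  Check: interpolating c through the α_i gives m(x) = 1 + 7·x (degree < 2) with m(α_i) = c_i for every i, so c is indeed a codeword.


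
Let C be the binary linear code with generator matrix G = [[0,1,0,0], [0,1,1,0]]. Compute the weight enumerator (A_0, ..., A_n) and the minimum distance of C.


Weight distribution: A_0 = 1, A_1 = 2, A_2 = 1. Minimum distance d = 1.

Enumerate all 2^2 = 4 messages m ∈ F_2^2.
For each, compute codeword c = mG in F_2^4, then tally its weight.
  m = 00 → c = 0000, weight = 0.
  m = 10 → c = 0100, weight = 1.
  m = 01 → c = 0110, weight = 2.
  m = 11 → c = 0010, weight = 1.
Tally weights:
  weight 0: 1 codewords.
  weight 1: 2 codewords.
  weight 2: 1 codewords.
Minimum distance d = smallest w > 0 with A_w > 0 = 1.
Sanity: Σ A_w = 4 = 2^2 = 4 ✓.


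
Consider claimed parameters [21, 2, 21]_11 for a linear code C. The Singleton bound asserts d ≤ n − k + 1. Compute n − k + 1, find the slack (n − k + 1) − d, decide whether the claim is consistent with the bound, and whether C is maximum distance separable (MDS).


Singleton RHS = n − k + 1 = 20, slack = -1, bound violated (no such code; not MDS).

Singleton bound: d ≤ n − k + 1.
Here n = 21, k = 2, so n − k + 1 = 20.
Given d = 21, check d ≤ 20: NO.
Slack = (n − k + 1) − d = -1.
The slack is negative: d = 21 exceeds n − k + 1 = 20 by 1, so the Singleton bound is violated and no linear [21, 2, 21]_11 code can exist. In particular it is not MDS (MDS requires d = n − k + 1 exactly).
Description: the claimed parameters are [21, 2, 21]_11; such a code would be impossible (violates the Singleton bound).


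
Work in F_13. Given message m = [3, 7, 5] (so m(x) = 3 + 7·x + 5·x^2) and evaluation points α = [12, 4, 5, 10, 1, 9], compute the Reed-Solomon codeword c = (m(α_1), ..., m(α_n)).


c = [1, 7, 7, 1, 2, 3]

Message polynomial: m(x) = 3 + 7·x + 5·x^2 (mod 13).
For each evaluation point α_i, compute m(α_i) mod 13:
  α_1 = 12: Horner steps 5 → 2 → 1, so m(12) = 1.
  α_2 = 4: Horner steps 5 → 1 → 7, so m(4) = 7.
  α_3 = 5: Horner steps 5 → 6 → 7, so m(5) = 7.
  α_4 = 10: Horner steps 5 → 5 → 1, so m(10) = 1.
  α_5 = 1: Horner steps 5 → 12 → 2, so m(1) = 2.
  α_6 = 9: Horner steps 5 → 0 → 3, so m(9) = 3.
Codeword c = [1, 7, 7, 1, 2, 3] ∈ F_13^6.


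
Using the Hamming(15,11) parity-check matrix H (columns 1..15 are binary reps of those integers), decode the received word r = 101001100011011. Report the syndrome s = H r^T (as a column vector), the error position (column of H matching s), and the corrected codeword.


s = (0, 1, 0, 1)^T, error position = 5, corrected codeword c = 101011100011011

Compute s = H r^T mod 2 one row at a time:
  s_1 = 0 + 0 + 0 + 1 + 1 + 0 + 1 + 1 = 4 ≡ 0 (mod 2).
  s_2 = 0 + 0 + 1 + 1 + 1 + 0 + 1 + 1 = 5 ≡ 1 (mod 2).
  s_3 = 0 + 1 + 1 + 1 + 0 + 1 + 1 + 1 = 6 ≡ 0 (mod 2).
  s_4 = 1 + 1 + 0 + 1 + 0 + 1 + 0 + 1 = 5 ≡ 1 (mod 2).
s = (0, 1, 0, 1)^T — this equals column 5 of H (binary 0101), so error is at position 5.
Correct: flip bit 5 of r = 101001100011011 to get c = 101011100011011.


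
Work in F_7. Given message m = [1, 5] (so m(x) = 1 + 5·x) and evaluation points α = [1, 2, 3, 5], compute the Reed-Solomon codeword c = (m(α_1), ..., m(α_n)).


c = [6, 4, 2, 5]

Message polynomial: m(x) = 1 + 5·x (mod 7).
For each evaluation point α_i, compute m(α_i) mod 7:
  α_1 = 1: Horner steps 5 → 6, so m(1) = 6.
  α_2 = 2: Horner steps 5 → 4, so m(2) = 4.
  α_3 = 3: Horner steps 5 → 2, so m(3) = 2.
  α_4 = 5: Horner steps 5 → 5, so m(5) = 5.
Codeword c = [6, 4, 2, 5] ∈ F_7^4.


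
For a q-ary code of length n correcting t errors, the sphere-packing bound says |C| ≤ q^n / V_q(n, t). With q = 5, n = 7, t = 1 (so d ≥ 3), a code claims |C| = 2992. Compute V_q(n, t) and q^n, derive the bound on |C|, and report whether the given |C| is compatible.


V_q(n, t) = 29, q^n = 78125, Hamming bound = 2693, |C| = 2992 > bound (violated).

Step 1: Compute V_q(n, t) = Σ_{j=0}^1 C(n, j) (q−1)^j.
  j = 0: C(7,0)·(4)^0 = 1·1 = 1.
  j = 1: C(7,1)·(4)^1 = 7·4 = 28.
  V_q(n, t) = 1 + 28 = 29.
Step 2: q^n = 5^7 = 78125.
Step 3: Hamming bound ⌊q^n / V_q(n,t)⌋ = ⌊78125/29⌋ = 2693.
Step 4: Compare |C| = 2992 to 2693: violated.
The claimed |C| lies above the Hamming bound, so no 5-ary code of length 7 with d ≥ 3 can have 2992 codewords.


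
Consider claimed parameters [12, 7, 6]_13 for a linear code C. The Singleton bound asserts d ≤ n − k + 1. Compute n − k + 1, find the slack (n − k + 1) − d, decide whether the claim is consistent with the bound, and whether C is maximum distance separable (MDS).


Singleton RHS = n − k + 1 = 6, slack = 0, bound satisfied, MDS.

Singleton bound: d ≤ n − k + 1.
Here n = 12, k = 7, so n − k + 1 = 6.
Given d = 6, check d ≤ 6: YES.
Slack = (n − k + 1) − d = 0.
The code is MDS (slack = 0).
Description: the claimed parameters are [12, 7, 6]_13; such a code would be MDS (meets Singleton bound).


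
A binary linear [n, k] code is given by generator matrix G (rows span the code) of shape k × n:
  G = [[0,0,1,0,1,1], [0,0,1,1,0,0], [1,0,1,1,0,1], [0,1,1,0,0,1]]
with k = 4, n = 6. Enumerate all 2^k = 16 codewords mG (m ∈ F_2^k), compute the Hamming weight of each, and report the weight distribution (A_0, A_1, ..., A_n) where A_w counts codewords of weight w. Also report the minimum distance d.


Weight distribution: A_0 = 1, A_2 = 3, A_3 = 8, A_4 = 3, A_6 = 1. Minimum distance d = 2.

Enumerate all 2^4 = 16 messages m ∈ F_2^4.
For each, compute codeword c = mG in F_2^6, then tally its weight.
  m = 0000 → c = 000000, weight = 0.
  m = 1000 → c = 001011, weight = 3.
  m = 0100 → c = 001100, weight = 2.
  m = 1100 → c = 000111, weight = 3.
  m = 0010 → c = 101101, weight = 4.
  m = 1010 → c = 100110, weight = 3.
  m = 0110 → c = 100001, weight = 2.
  m = 1110 → c = 101010, weight = 3.
  m = 0001 → c = 011001, weight = 3.
  m = 1001 → c = 010010, weight = 2.
  m = 0101 → c = 010101, weight = 3.
  m = 1101 → c = 011110, weight = 4.
  m = 0011 → c = 110100, weight = 3.
  m = 1011 → c = 111111, weight = 6.
  m = 0111 → c = 111000, weight = 3.
  m = 1111 → c = 110011, weight = 4.
Tally weights:
  weight 0: 1 codewords.
  weight 2: 3 codewords.
  weight 3: 8 codewords.
  weight 4: 3 codewords.
  weight 6: 1 codewords.
Minimum distance d = smallest w > 0 with A_w > 0 = 2.
Sanity: Σ A_w = 16 = 2^4 = 16 ✓.


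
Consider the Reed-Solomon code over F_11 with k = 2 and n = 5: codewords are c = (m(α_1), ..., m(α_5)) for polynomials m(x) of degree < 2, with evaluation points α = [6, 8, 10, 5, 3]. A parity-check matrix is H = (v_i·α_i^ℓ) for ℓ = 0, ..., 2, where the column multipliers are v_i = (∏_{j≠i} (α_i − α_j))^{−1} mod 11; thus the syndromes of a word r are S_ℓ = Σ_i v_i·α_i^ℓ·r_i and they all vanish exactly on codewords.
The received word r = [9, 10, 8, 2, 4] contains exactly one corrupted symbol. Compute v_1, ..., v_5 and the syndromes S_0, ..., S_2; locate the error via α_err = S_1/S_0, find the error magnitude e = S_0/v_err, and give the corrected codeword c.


S = (4, 2, 1), error at position 1, error magnitude e = 8, c = [1, 10, 8, 2, 4].

Step 1: column multipliers v_i = (∏_{j≠i}(α_i − α_j))^{−1} mod 11.
  i = 1 (α = 6): (6−8)(6−10)(6−5)(6−3) = (−2)·(−4)·1·3 = 24 ≡ 2, so v_1 = 2^{−1} = 6 (mod 11).
  i = 2 (α = 8): (8−6)(8−10)(8−5)(8−3) = 2·(−2)·3·5 = −60 ≡ 6, so v_2 = 6^{−1} = 2 (mod 11).
  i = 3 (α = 10): (10−6)(10−8)(10−5)(10−3) = 4·2·5·7 = 280 ≡ 5, so v_3 = 5^{−1} = 9 (mod 11).
  i = 4 (α = 5): (5−6)(5−8)(5−10)(5−3) = (−1)·(−3)·(−5)·2 = −30 ≡ 3, so v_4 = 3^{−1} = 4 (mod 11).
  i = 5 (α = 3): (3−6)(3−8)(3−10)(3−5) = (−3)·(−5)·(−7)·(−2) = 210 ≡ 1, so v_5 = 1^{−1} = 1 (mod 11).
  v = [6, 2, 9, 4, 1].
Step 2: syndromes of r = [9, 10, 8, 2, 4] (all sums mod 11).
  S_0 = Σ v_i r_i = 6·9 + 2·10 + 9·8 + 4·2 + 1·4 = 158 ≡ 4.
  S_1 = Σ v_i α_i r_i = 6·6·9 + 2·8·10 + 9·10·8 + 4·5·2 + 1·3·4 = 1256 ≡ 2.
  α_i^2 mod 11 = [3, 9, 1, 3, 9].
  S_2 = Σ v_i α_i^2 r_i = 6·3·9 + 2·9·10 + 9·1·8 + 4·3·2 + 1·9·4 = 474 ≡ 1.
  S = (4, 2, 1) ≠ 0, so r is not a codeword (an error is present).
Step 3: locate the error. For a single error e at position i, S_ℓ = v_i·e·α_i^ℓ, so α_err = S_1/S_0.
  S_0^{−1} = 4^{−1} = 3 (mod 11), so α_err = 2·3 = 6 ≡ 6 = α_1. Error position i = 1.
  Consistency check: S_2/S_1 = 1·6 = 6 ≡ 6 = α_err ✓ (single-error assumption holds).
Step 4: error magnitude e = S_0/v_1 = S_0·∏_{j≠1}(α_1 − α_j) = 4·2 = 8 ≡ 8 (mod 11).
Step 5: correct position 1: c_1 = r_1 − e = 9 − 8 ≡ 1 (mod 11). Hence c = [1, 10, 8, 2, 4].
  Check: interpolating c through the α_i gives m(x) = 7 + 10·x (degree < 2) with m(α_i) = c_i for every i, so c is indeed a codeword.


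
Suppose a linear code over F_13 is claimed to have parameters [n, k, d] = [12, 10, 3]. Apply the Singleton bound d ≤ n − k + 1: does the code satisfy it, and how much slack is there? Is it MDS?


Singleton RHS = n − k + 1 = 3, slack = 0, bound satisfied, MDS.

Singleton bound: d ≤ n − k + 1.
Here n = 12, k = 10, so n − k + 1 = 3.
Given d = 3, check d ≤ 3: YES.
Slack = (n − k + 1) − d = 0.
The code is MDS (slack = 0).
Description: the claimed parameters are [12, 10, 3]_13; such a code would be MDS (meets Singleton bound).


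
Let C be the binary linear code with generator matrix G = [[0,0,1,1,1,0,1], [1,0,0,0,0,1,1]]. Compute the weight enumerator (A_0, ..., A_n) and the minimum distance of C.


Weight distribution: A_0 = 1, A_3 = 1, A_4 = 1, A_5 = 1. Minimum distance d = 3.

Enumerate all 2^2 = 4 messages m ∈ F_2^2.
For each, compute codeword c = mG in F_2^7, then tally its weight.
  m = 00 → c = 0000000, weight = 0.
  m = 10 → c = 0011101, weight = 4.
  m = 01 → c = 1000011, weight = 3.
  m = 11 → c = 1011110, weight = 5.
Tally weights:
  weight 0: 1 codewords.
  weight 3: 1 codewords.
  weight 4: 1 codewords.
  weight 5: 1 codewords.
Minimum distance d = smallest w > 0 with A_w > 0 = 3.
Sanity: Σ A_w = 4 = 2^2 = 4 ✓.


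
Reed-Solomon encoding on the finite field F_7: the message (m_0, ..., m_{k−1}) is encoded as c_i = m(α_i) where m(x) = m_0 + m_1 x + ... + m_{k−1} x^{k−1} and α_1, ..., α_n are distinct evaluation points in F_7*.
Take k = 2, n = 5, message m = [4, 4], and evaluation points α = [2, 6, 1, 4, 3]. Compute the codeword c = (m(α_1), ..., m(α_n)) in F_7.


c = [5, 0, 1, 6, 2]

Message polynomial: m(x) = 4 + 4·x (mod 7).
For each evaluation point α_i, compute m(α_i) mod 7:
  α_1 = 2: Horner steps 4 → 5, so m(2) = 5.
  α_2 = 6: Horner steps 4 → 0, so m(6) = 0.
  α_3 = 1: Horner steps 4 → 1, so m(1) = 1.
  α_4 = 4: Horner steps 4 → 6, so m(4) = 6.
  α_5 = 3: Horner steps 4 → 2, so m(3) = 2.
Codeword c = [5, 0, 1, 6, 2] ∈ F_7^5.


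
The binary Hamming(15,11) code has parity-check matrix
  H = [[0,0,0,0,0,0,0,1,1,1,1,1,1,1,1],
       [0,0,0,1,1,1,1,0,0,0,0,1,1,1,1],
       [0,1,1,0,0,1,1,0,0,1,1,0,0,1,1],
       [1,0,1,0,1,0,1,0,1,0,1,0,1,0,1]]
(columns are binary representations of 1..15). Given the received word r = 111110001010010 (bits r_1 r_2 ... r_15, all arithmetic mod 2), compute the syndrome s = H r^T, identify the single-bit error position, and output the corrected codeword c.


s = (1, 1, 0, 1)^T, error position = 13, corrected codeword c = 111110001010110

Compute s = H r^T mod 2 one row at a time:
  s_1 = 0 + 1 + 0 + 1 + 0 + 0 + 1 + 0 = 3 ≡ 1 (mod 2).
  s_2 = 1 + 1 + 0 + 0 + 0 + 0 + 1 + 0 = 3 ≡ 1 (mod 2).
  s_3 = 1 + 1 + 0 + 0 + 0 + 1 + 1 + 0 = 4 ≡ 0 (mod 2).
  s_4 = 1 + 1 + 1 + 0 + 1 + 1 + 0 + 0 = 5 ≡ 1 (mod 2).
s = (1, 1, 0, 1)^T — this equals column 13 of H (binary 1101), so error is at position 13.
Correct: flip bit 13 of r = 111110001010010 to get c = 111110001010110.


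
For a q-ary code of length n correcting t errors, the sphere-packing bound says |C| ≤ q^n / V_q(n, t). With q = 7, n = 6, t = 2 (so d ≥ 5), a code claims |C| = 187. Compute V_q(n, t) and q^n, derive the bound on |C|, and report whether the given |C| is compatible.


V_q(n, t) = 577, q^n = 117649, Hamming bound = 203, |C| = 187 ≤ bound (satisfied).

Step 1: Compute V_q(n, t) = Σ_{j=0}^2 C(n, j) (q−1)^j.
  j = 0: C(6,0)·(6)^0 = 1·1 = 1.
  j = 1: C(6,1)·(6)^1 = 6·6 = 36.
  j = 2: C(6,2)·(6)^2 = 15·36 = 540.
  V_q(n, t) = 1 + 36 + 540 = 577.
Step 2: q^n = 7^6 = 117649.
Step 3: Hamming bound ⌊q^n / V_q(n,t)⌋ = ⌊117649/577⌋ = 203.
Step 4: Compare |C| = 187 to 203: satisfied.
The claimed |C| lies below the Hamming bound.


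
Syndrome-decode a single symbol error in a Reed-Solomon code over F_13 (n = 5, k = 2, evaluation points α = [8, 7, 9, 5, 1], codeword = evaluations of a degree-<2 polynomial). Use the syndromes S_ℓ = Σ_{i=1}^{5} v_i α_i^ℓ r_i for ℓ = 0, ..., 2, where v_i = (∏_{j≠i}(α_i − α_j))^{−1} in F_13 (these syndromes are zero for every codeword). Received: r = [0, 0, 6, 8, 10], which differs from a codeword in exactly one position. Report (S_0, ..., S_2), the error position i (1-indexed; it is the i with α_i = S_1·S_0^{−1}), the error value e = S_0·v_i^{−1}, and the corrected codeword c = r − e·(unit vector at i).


S = (10, 5, 9), error at position 2, error magnitude e = 6, c = [0, 7, 6, 8, 10].

Step 1: column multipliers v_i = (∏_{j≠i}(α_i − α_j))^{−1} mod 13.
  i = 1 (α = 8): (8−7)(8−9)(8−5)(8−1) = 1·(−1)·3·7 = −21 ≡ 5, so v_1 = 5^{−1} = 8 (mod 13).
  i = 2 (α = 7): (7−8)(7−9)(7−5)(7−1) = (−1)·(−2)·2·6 = 24 ≡ 11, so v_2 = 11^{−1} = 6 (mod 13).
  i = 3 (α = 9): (9−8)(9−7)(9−5)(9−1) = 1·2·4·8 = 64 ≡ 12, so v_3 = 12^{−1} = 12 (mod 13).
  i = 4 (α = 5): (5−8)(5−7)(5−9)(5−1) = (−3)·(−2)·(−4)·4 = −96 ≡ 8, so v_4 = 8^{−1} = 5 (mod 13).
  i = 5 (α = 1): (1−8)(1−7)(1−9)(1−5) = (−7)·(−6)·(−8)·(−4) = 1344 ≡ 5, so v_5 = 5^{−1} = 8 (mod 13).
  v = [8, 6, 12, 5, 8].
Step 2: syndromes of r = [0, 0, 6, 8, 10] (all sums mod 13).
  S_0 = Σ v_i r_i = 8·0 + 6·0 + 12·6 + 5·8 + 8·10 = 192 ≡ 10.
  S_1 = Σ v_i α_i r_i = 8·8·0 + 6·7·0 + 12·9·6 + 5·5·8 + 8·1·10 = 928 ≡ 5.
  α_i^2 mod 13 = [12, 10, 3, 12, 1].
  S_2 = Σ v_i α_i^2 r_i = 8·12·0 + 6·10·0 + 12·3·6 + 5·12·8 + 8·1·10 = 776 ≡ 9.
  S = (10, 5, 9) ≠ 0, so r is not a codeword (an error is present).
Step 3: locate the error. For a single error e at position i, S_ℓ = v_i·e·α_i^ℓ, so α_err = S_1/S_0.
  S_0^{−1} = 10^{−1} = 4 (mod 13), so α_err = 5·4 = 20 ≡ 7 = α_2. Error position i = 2.
  Consistency check: S_2/S_1 = 9·8 = 72 ≡ 7 = α_err ✓ (single-error assumption holds).
Step 4: error magnitude e = S_0/v_2 = S_0·∏_{j≠2}(α_2 − α_j) = 10·11 = 110 ≡ 6 (mod 13).
Step 5: correct position 2: c_2 = r_2 − e = 0 − 6 ≡ 7 (mod 13). Hence c = [0, 7, 6, 8, 10].
  Check: interpolating c through the α_i gives m(x) = 4 + 6·x (degree < 2) with m(α_i) = c_i for every i, so c is indeed a codeword.


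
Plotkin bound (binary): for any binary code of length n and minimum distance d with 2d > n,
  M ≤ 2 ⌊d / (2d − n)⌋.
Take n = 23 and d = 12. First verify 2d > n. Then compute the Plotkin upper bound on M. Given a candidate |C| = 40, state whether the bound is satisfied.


Plotkin bound M ≤ 24; given |C| = 40 > bound (violated).

Check applicability: 2d = 24, n = 23.
2d − n = 1 > 0, so Plotkin applies.
Compute d/(2d−n) = 12/1 ≈ 12.0000.
⌊d/(2d−n)⌋ = 12.
Plotkin bound: M ≤ 2·12 = 24.
Given |C| = 40, check: VIOLATED.
This |C| is above the Plotkin bound, so no binary code with n = 23, d = 12 and 40 codewords exists.


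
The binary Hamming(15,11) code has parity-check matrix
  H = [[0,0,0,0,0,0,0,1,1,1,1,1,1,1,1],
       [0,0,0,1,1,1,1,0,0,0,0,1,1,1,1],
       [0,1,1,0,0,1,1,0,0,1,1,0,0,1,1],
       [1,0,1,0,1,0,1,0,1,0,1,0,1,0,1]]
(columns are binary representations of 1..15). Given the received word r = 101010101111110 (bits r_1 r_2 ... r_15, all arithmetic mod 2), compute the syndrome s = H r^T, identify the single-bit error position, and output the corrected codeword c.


s = (0, 1, 1, 1)^T, error position = 7, corrected codeword c = 101010001111110

Compute s = H r^T mod 2 one row at a time:
  s_1 = 0 + 1 + 1 + 1 + 1 + 1 + 1 + 0 = 6 ≡ 0 (mod 2).
  s_2 = 0 + 1 + 0 + 1 + 1 + 1 + 1 + 0 = 5 ≡ 1 (mod 2).
  s_3 = 0 + 1 + 0 + 1 + 1 + 1 + 1 + 0 = 5 ≡ 1 (mod 2).
  s_4 = 1 + 1 + 1 + 1 + 1 + 1 + 1 + 0 = 7 ≡ 1 (mod 2).
s = (0, 1, 1, 1)^T — this equals column 7 of H (binary 0111), so error is at position 7.
Correct: flip bit 7 of r = 101010101111110 to get c = 101010001111110.


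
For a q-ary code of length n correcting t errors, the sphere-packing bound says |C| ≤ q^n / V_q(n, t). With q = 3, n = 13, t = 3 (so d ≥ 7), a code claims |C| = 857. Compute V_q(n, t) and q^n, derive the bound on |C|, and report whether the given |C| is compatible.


V_q(n, t) = 2627, q^n = 1594323, Hamming bound = 606, |C| = 857 > bound (violated).

Step 1: Compute V_q(n, t) = Σ_{j=0}^3 C(n, j) (q−1)^j.
  j = 0: C(13,0)·(2)^0 = 1·1 = 1.
  j = 1: C(13,1)·(2)^1 = 13·2 = 26.
  j = 2: C(13,2)·(2)^2 = 78·4 = 312.
  j = 3: C(13,3)·(2)^3 = 286·8 = 2288.
  V_q(n, t) = 1 + 26 + 312 + 2288 = 2627.
Step 2: q^n = 3^13 = 1594323.
Step 3: Hamming bound ⌊q^n / V_q(n,t)⌋ = ⌊1594323/2627⌋ = 606.
Step 4: Compare |C| = 857 to 606: violated.
The claimed |C| lies above the Hamming bound, so no 3-ary code of length 13 with d ≥ 7 can have 857 codewords.


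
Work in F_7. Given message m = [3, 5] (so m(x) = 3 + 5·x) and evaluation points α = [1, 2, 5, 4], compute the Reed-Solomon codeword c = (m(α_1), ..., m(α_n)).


c = [1, 6, 0, 2]

Message polynomial: m(x) = 3 + 5·x (mod 7).
For each evaluation point α_i, compute m(α_i) mod 7:
  α_1 = 1: Horner steps 5 → 1, so m(1) = 1.
  α_2 = 2: Horner steps 5 → 6, so m(2) = 6.
  α_3 = 5: Horner steps 5 → 0, so m(5) = 0.
  α_4 = 4: Horner steps 5 → 2, so m(4) = 2.
Codeword c = [1, 6, 0, 2] ∈ F_7^4.


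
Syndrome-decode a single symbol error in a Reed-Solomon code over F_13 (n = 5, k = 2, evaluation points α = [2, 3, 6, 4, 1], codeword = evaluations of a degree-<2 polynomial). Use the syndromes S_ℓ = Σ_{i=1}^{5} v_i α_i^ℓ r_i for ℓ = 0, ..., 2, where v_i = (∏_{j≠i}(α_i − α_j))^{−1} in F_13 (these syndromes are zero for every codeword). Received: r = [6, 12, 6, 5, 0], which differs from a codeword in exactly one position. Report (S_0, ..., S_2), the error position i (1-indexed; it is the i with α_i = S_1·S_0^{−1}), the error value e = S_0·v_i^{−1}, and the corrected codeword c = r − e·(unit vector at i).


S = (5, 4, 11), error at position 3, error magnitude e = 2, c = [6, 12, 4, 5, 0].

Step 1: column multipliers v_i = (∏_{j≠i}(α_i − α_j))^{−1} mod 13.
  i = 1 (α = 2): (2−3)(2−6)(2−4)(2−1) = (−1)·(−4)·(−2)·1 = −8 ≡ 5, so v_1 = 5^{−1} = 8 (mod 13).
  i = 2 (α = 3): (3−2)(3−6)(3−4)(3−1) = 1·(−3)·(−1)·2 = 6 ≡ 6, so v_2 = 6^{−1} = 11 (mod 13).
  i = 3 (α = 6): (6−2)(6−3)(6−4)(6−1) = 4·3·2·5 = 120 ≡ 3, so v_3 = 3^{−1} = 9 (mod 13).
  i = 4 (α = 4): (4−2)(4−3)(4−6)(4−1) = 2·1·(−2)·3 = −12 ≡ 1, so v_4 = 1^{−1} = 1 (mod 13).
  i = 5 (α = 1): (1−2)(1−3)(1−6)(1−4) = (−1)·(−2)·(−5)·(−3) = 30 ≡ 4, so v_5 = 4^{−1} = 10 (mod 13).
  v = [8, 11, 9, 1, 10].
Step 2: syndromes of r = [6, 12, 6, 5, 0] (all sums mod 13).
  S_0 = Σ v_i r_i = 8·6 + 11·12 + 9·6 + 1·5 + 10·0 = 239 ≡ 5.
  S_1 = Σ v_i α_i r_i = 8·2·6 + 11·3·12 + 9·6·6 + 1·4·5 + 10·1·0 = 836 ≡ 4.
  α_i^2 mod 13 = [4, 9, 10, 3, 1].
  S_2 = Σ v_i α_i^2 r_i = 8·4·6 + 11·9·12 + 9·10·6 + 1·3·5 + 10·1·0 = 1935 ≡ 11.
  S = (5, 4, 11) ≠ 0, so r is not a codeword (an error is present).
Step 3: locate the error. For a single error e at position i, S_ℓ = v_i·e·α_i^ℓ, so α_err = S_1/S_0.
  S_0^{−1} = 5^{−1} = 8 (mod 13), so α_err = 4·8 = 32 ≡ 6 = α_3. Error position i = 3.
  Consistency check: S_2/S_1 = 11·10 = 110 ≡ 6 = α_err ✓ (single-error assumption holds).
Step 4: error magnitude e = S_0/v_3 = S_0·∏_{j≠3}(α_3 − α_j) = 5·3 = 15 ≡ 2 (mod 13).
Step 5: correct position 3: c_3 = r_3 − e = 6 − 2 ≡ 4 (mod 13). Hence c = [6, 12, 4, 5, 0].
  Check: interpolating c through the α_i gives m(x) = 7 + 6·x (degree < 2) with m(α_i) = c_i for every i, so c is indeed a codeword.


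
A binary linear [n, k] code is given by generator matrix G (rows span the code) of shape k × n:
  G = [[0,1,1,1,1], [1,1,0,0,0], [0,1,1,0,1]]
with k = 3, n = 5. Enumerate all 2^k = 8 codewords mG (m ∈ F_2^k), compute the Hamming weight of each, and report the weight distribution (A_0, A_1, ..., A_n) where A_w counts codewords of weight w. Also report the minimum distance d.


Weight distribution: A_0 = 1, A_1 = 1, A_2 = 1, A_3 = 3, A_4 = 2. Minimum distance d = 1.

Enumerate all 2^3 = 8 messages m ∈ F_2^3.
For each, compute codeword c = mG in F_2^5, then tally its weight.
  m = 000 → c = 00000, weight = 0.
  m = 100 → c = 01111, weight = 4.
  m = 010 → c = 11000, weight = 2.
  m = 110 → c = 10111, weight = 4.
  m = 001 → c = 01101, weight = 3.
  m = 101 → c = 00010, weight = 1.
  m = 011 → c = 10101, weight = 3.
  m = 111 → c = 11010, weight = 3.
Tally weights:
  weight 0: 1 codewords.
  weight 1: 1 codewords.
  weight 2: 1 codewords.
  weight 3: 3 codewords.
  weight 4: 2 codewords.
Minimum distance d = smallest w > 0 with A_w > 0 = 1.
Sanity: Σ A_w = 8 = 2^3 = 8 ✓.


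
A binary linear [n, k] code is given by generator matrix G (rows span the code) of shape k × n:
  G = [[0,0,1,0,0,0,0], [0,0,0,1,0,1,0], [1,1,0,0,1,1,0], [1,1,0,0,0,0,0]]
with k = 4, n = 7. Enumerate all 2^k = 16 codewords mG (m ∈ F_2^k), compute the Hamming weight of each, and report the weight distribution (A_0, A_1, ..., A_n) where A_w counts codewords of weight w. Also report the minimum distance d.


Weight distribution: A_0 = 1, A_1 = 1, A_2 = 4, A_3 = 4, A_4 = 3, A_5 = 3. Minimum distance d = 1.

Enumerate all 2^4 = 16 messages m ∈ F_2^4.
For each, compute codeword c = mG in F_2^7, then tally its weight.
  m = 0000 → c = 0000000, weight = 0.
  m = 1000 → c = 0010000, weight = 1.
  m = 0100 → c = 0001010, weight = 2.
  m = 1100 → c = 0011010, weight = 3.
  m = 0010 → c = 1100110, weight = 4.
  m = 1010 → c = 1110110, weight = 5.
  m = 0110 → c = 1101100, weight = 4.
  m = 1110 → c = 1111100, weight = 5.
  m = 0001 → c = 1100000, weight = 2.
  m = 1001 → c = 1110000, weight = 3.
  m = 0101 → c = 1101010, weight = 4.
  m = 1101 → c = 1111010, weight = 5.
  m = 0011 → c = 0000110, weight = 2.
  m = 1011 → c = 0010110, weight = 3.
  m = 0111 → c = 0001100, weight = 2.
  m = 1111 → c = 0011100, weight = 3.
Tally weights:
  weight 0: 1 codewords.
  weight 1: 1 codewords.
  weight 2: 4 codewords.
  weight 3: 4 codewords.
  weight 4: 3 codewords.
  weight 5: 3 codewords.
Minimum distance d = smallest w > 0 with A_w > 0 = 1.
Sanity: Σ A_w = 16 = 2^4 = 16 ✓.
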